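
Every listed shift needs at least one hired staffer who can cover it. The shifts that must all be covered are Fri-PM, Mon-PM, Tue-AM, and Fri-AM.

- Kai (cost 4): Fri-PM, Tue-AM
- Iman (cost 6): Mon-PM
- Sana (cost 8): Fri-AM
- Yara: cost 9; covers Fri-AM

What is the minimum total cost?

18

Choose Kai, Iman, and Sana: together they cover Fri-PM, Mon-PM, Tue-AM, Fri-AM — every shift.
Total cost: 4 + 6 + 8 = 18.
No cover costs less than 18.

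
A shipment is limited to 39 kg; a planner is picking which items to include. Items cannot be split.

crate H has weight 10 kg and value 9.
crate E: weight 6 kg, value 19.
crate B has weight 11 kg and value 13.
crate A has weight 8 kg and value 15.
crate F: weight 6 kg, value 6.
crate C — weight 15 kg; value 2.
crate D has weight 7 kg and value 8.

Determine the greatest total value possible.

61

Allowing fractional choices, the relaxed optimum would be about 61.9, but items are indivisible.
crate E + crate B + crate A + crate F + crate D: weight 6 + 11 + 8 + 6 + 7 = 38 ≤ 39, value 19 + 13 + 15 + 6 + 8 = 61.
crate H + crate E + crate A + crate F + crate D: weight 10 + 6 + 8 + 6 + 7 = 37 ≤ 39, value 9 + 19 + 15 + 6 + 8 = 57.
crate H + crate E + crate B + crate A: weight 10 + 6 + 11 + 8 = 35 ≤ 39, value 9 + 19 + 13 + 15 = 56.
Best is crate E, crate B, crate A, crate F, and crate D with total value 61.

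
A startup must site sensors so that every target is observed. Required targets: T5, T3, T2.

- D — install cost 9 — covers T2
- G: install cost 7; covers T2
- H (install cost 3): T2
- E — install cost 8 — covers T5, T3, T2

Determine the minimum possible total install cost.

This is a weighted set-cover instance.
E alone covers T5, T3, T2 — every target.
Total install cost: 8.
No cover costs less than 8.

8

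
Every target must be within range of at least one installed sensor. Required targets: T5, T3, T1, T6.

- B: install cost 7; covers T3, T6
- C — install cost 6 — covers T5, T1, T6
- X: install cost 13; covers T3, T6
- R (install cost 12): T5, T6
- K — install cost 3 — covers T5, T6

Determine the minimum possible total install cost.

The greedy cost-per-new-target heuristic would pick K, C, and B for 16, but a cheaper cover exists.
Choose B and C: together they cover T5, T3, T1, T6 — every target.
Total install cost: 7 + 6 = 13.
No cover costs less than 13.

13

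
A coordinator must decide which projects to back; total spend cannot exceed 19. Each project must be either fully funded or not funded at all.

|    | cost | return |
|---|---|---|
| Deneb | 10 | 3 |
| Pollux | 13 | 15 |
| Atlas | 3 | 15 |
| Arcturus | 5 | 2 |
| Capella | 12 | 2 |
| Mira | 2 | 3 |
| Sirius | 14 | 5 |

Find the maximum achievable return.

33

Pollux + Atlas + Mira: cost 13 + 3 + 2 = 18 ≤ 19, return 15 + 15 + 3 = 33.
Pollux + Atlas: cost 13 + 3 = 16 ≤ 19, return 15 + 15 = 30.
Atlas + Mira + Sirius: cost 3 + 2 + 14 = 19 ≤ 19, return 15 + 3 + 5 = 23.
Best is Pollux, Atlas, and Mira with total return 33.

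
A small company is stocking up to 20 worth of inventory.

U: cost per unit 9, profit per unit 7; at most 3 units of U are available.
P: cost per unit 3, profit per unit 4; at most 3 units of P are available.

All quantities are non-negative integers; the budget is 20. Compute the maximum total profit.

1×U and 3×P: cost 18 ≤ 20, profit 1·7 + 3·4 = 19.
1×U and 2×P: cost 15 ≤ 20, profit 1·7 + 2·4 = 15.
Best is 19.

19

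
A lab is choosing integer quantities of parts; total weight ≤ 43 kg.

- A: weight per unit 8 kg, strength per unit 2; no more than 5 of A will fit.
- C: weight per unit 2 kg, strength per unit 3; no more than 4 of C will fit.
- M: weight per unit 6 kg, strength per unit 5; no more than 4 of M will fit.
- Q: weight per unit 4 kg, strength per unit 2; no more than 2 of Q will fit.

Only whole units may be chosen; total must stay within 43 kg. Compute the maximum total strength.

36

C has the best ratio (3/2); taking only C gives at most 4×3 = 12 (stopped by the supply cap of 4).
Mixing does better — 4×C, 4×M, and 2×Q: weight 40 ≤ 43, strength 4·3 + 4·5 + 2·2 = 36.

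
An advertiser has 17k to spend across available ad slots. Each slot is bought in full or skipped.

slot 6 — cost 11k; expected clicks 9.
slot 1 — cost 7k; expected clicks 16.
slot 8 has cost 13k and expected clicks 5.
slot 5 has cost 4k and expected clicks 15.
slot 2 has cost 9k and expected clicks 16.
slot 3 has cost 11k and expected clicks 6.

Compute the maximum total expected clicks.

Allowing fractional choices, the relaxed optimum would be about 41.7, but ad slots are indivisible.
slot 1 + slot 2: cost 7 + 9 = 16 ≤ 17, expected clicks 16 + 16 = 32.
slot 1 + slot 5: cost 7 + 4 = 11 ≤ 17, expected clicks 16 + 15 = 31.
Best is slot 1 and slot 2 with total expected clicks 32.

32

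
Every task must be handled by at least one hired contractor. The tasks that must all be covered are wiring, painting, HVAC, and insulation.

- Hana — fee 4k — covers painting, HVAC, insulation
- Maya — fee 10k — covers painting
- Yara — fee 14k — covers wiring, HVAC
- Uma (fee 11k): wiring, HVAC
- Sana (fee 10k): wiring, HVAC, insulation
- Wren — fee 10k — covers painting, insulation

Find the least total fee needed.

14

Choose Hana and Sana: together they cover wiring, painting, HVAC, insulation — every task.
Total fee: 4 + 10 = 14.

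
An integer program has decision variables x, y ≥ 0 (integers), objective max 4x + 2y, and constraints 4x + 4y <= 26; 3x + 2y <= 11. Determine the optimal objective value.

The continuous relaxation peaks at (3.67, 0) with value 14.67; rounding to a feasible lattice point costs some objective.
(x,y)=(3,1): 4·3+4·1=16≤26, 3·3+2·1=11≤11, objective 14.
(x,y)=(3,0): 4·3+4·0=12≤26, 3·3+2·0=9≤11, objective 12.
No feasible integer point exceeds 14.

14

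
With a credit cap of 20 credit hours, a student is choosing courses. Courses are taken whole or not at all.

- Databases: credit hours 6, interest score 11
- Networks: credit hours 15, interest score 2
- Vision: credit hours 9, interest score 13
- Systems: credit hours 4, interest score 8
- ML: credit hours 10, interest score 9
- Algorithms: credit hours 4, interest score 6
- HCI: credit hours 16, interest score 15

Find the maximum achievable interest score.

Databases + Vision + Algorithms: credit hours 6 + 9 + 4 = 19 ≤ 20, interest score 11 + 13 + 6 = 30.
Databases + Vision + Systems: credit hours 6 + 9 + 4 = 19 ≤ 20, interest score 11 + 13 + 8 = 32.
Databases + Systems + ML: credit hours 6 + 4 + 10 = 20 ≤ 20, interest score 11 + 8 + 9 = 28.
Best is Databases, Vision, and Systems with total interest score 32.

32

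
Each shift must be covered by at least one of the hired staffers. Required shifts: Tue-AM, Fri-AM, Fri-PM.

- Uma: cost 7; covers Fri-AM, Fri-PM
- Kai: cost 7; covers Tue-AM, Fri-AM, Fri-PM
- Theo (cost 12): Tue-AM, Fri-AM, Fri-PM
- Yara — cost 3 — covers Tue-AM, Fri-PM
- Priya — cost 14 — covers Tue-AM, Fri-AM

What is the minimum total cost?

7

Kai alone covers Tue-AM, Fri-AM, Fri-PM — every shift.
Total cost: 7.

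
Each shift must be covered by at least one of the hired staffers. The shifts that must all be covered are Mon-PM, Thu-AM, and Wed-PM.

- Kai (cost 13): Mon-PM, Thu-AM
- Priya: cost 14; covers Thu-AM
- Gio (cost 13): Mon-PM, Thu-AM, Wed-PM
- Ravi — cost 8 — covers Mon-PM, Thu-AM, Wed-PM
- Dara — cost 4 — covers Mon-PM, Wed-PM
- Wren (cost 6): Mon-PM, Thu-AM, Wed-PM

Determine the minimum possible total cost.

6

This is an integer covering problem.
Wren alone covers Mon-PM, Thu-AM, Wed-PM — every shift.
Total cost: 6.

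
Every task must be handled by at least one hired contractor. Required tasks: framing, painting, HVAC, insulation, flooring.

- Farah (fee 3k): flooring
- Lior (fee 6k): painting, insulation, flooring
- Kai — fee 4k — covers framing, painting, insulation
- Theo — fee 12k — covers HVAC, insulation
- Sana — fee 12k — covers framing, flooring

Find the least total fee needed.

This is an integer covering problem.
Choose Farah, Kai, and Theo: together they cover framing, painting, HVAC, insulation, flooring — every task.
Total fee: 3 + 4 + 12 = 19.
No cover costs less than 19.

19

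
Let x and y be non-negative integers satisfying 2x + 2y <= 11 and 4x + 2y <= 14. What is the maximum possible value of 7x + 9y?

(x,y)=(0,5) is feasible, giving 45.
(x,y)=(1,4) is feasible, giving 43.
(x,y)=(0,4) is feasible, giving 36.
The best lattice point is (0,5), giving 45.

45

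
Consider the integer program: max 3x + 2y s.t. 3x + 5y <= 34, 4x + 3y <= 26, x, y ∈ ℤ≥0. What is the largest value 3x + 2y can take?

19

The continuous relaxation peaks at (6.5, 0) with value 19.50; rounding to a feasible lattice point costs some objective.
(x,y)=(5,2): 3·5+5·2=25≤34, 4·5+3·2=26≤26, objective 19.
(x,y)=(4,3): 3·4+5·3=27≤34, 4·4+3·3=25≤26, objective 18.
(x,y)=(6,0): 3·6+5·0=18≤34, 4·6+3·0=24≤26, objective 18.
No feasible integer point exceeds 19.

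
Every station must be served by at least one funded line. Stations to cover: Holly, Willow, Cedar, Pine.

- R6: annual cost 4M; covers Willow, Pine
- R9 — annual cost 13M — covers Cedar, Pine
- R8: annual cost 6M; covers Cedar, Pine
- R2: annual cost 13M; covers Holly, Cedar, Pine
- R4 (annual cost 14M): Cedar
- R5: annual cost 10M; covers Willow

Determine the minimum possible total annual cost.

The greedy cost-per-new-station heuristic would pick R6, R8, and R2 for 23, but a cheaper cover exists.
Choose R6 and R2: together they cover Holly, Willow, Cedar, Pine — every station.
Total annual cost: 4 + 13 = 17.
No cover costs less than 17.

17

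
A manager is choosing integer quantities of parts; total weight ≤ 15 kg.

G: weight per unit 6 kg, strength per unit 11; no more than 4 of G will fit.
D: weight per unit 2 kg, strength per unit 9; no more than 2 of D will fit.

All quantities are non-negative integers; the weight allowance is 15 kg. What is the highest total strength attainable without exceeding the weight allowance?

31

D has the best ratio (9/2); taking only D gives at most 2×9 = 18 (stopped by the supply cap of 2).
Mixing does better — 2×G and 1×D: weight 14 ≤ 15, strength 2·11 + 1·9 = 31.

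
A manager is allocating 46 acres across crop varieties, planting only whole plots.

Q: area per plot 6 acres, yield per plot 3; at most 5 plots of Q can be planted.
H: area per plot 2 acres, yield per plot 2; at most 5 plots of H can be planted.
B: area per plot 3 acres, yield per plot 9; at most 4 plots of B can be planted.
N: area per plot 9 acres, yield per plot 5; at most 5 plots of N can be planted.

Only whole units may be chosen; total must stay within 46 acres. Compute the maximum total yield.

59

4×Q, 5×H, and 4×B: area 46 ≤ 46, yield 4·3 + 5·2 + 4·9 = 58.
1×Q, 5×H, 4×B, and 2×N: area 46 ≤ 46, yield 1·3 + 5·2 + 4·9 + 2·5 = 59.
Best is 59.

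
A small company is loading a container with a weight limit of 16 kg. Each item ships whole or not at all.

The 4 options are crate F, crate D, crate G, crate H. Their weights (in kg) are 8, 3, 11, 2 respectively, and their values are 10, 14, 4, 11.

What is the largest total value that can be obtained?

35

This is an integer program with binary decision variables.
Allowing fractional choices, the relaxed optimum would be about 36.1, but items are indivisible.
crate F + crate D + crate H: weight 8 + 3 + 2 = 13 ≤ 16, value 10 + 14 + 11 = 35.
crate D + crate G + crate H: weight 3 + 11 + 2 = 16 ≤ 16, value 14 + 4 + 11 = 29.
crate D + crate H: weight 3 + 2 = 5 ≤ 16, value 14 + 11 = 25.
Best is crate F, crate D, and crate H with total value 35.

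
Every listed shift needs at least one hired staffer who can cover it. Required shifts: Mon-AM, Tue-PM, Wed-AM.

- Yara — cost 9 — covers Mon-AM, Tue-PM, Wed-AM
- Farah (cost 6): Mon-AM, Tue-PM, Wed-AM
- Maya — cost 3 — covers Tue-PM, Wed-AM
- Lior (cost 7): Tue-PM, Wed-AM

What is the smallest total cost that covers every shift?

6

Farah alone covers Mon-AM, Tue-PM, Wed-AM — every shift.
Total cost: 6.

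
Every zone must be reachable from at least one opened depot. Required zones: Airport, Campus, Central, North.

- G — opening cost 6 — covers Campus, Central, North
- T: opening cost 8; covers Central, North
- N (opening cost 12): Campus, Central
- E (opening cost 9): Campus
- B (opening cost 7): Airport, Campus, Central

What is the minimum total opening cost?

13

Choose G and B: together they cover Airport, Campus, Central, North — every zone.
Total opening cost: 6 + 7 = 13.
No cover costs less than 13.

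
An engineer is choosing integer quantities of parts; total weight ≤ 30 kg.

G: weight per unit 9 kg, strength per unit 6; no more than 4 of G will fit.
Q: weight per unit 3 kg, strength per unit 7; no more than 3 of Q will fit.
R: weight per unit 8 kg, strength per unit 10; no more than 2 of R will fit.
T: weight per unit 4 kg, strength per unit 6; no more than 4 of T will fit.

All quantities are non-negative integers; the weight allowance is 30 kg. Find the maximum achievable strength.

Take 3×Q, 1×R, and 3×T: weight 29 ≤ 30, strength 3·7 + 1·10 + 3·6 = 49.
Q has the best ratio (7/3) and is taken to its limit of 3; remaining capacity is filled optimally with the others.

49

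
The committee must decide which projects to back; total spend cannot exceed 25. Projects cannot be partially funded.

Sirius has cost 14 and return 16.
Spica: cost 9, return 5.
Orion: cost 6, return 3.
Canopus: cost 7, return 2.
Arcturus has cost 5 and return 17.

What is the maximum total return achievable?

36

Allowing fractional choices, the relaxed optimum would be about 36.3, but projects are indivisible.
Sirius + Arcturus: cost 14 + 5 = 19 ≤ 25, return 16 + 17 = 33.
Spica + Orion + Arcturus: cost 9 + 6 + 5 = 20 ≤ 25, return 5 + 3 + 17 = 25.
Sirius + Orion + Arcturus: cost 14 + 6 + 5 = 25 ≤ 25, return 16 + 3 + 17 = 36.
Best is Sirius, Orion, and Arcturus with total return 36.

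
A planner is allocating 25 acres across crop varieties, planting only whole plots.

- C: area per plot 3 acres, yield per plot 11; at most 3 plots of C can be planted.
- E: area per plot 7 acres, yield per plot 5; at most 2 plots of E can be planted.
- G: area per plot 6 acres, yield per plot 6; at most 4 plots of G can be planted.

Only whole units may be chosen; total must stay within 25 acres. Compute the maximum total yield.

3×C and 2×G: area 21 ≤ 25, yield 3·11 + 2·6 = 45.
3×C, 1×E, and 1×G: area 22 ≤ 25, yield 3·11 + 1·5 + 1·6 = 44.
Best is 45.

45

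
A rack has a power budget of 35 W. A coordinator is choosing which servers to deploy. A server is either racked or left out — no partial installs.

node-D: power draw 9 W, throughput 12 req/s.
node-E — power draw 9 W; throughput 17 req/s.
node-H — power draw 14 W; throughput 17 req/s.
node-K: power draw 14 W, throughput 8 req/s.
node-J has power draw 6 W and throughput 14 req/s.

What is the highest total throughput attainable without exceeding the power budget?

node-E + node-H + node-J: power draw 9 + 14 + 6 = 29 ≤ 35, throughput 17 + 17 + 14 = 48.
node-D + node-E + node-H: power draw 9 + 9 + 14 = 32 ≤ 35, throughput 12 + 17 + 17 = 46.
Best is node-E, node-H, and node-J with total throughput 48.

48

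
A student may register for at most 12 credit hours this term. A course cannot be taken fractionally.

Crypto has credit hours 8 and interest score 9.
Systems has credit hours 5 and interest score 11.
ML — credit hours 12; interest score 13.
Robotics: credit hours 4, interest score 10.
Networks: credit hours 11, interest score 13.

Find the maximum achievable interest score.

This is an integer program with binary decision variables.
Allowing fractional choices, the relaxed optimum would be about 24.5, but courses are indivisible.
Systems + Robotics: credit hours 5 + 4 = 9 ≤ 12, interest score 11 + 10 = 21.
Crypto + Robotics: credit hours 8 + 4 = 12 ≤ 12, interest score 9 + 10 = 19.
Best is Systems and Robotics with total interest score 21.

21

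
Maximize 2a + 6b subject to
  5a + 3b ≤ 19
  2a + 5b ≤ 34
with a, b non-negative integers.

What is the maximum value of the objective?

(a,b)=(0,6) is feasible, giving 36.
(a,b)=(0,5) is feasible, giving 30.
Maximum is 36 at (a,b)=(0,6).

36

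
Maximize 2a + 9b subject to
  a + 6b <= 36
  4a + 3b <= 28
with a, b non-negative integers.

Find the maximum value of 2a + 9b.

54

(a,b)=(0,6) is feasible, giving 54.
(a,b)=(3,5) is feasible, giving 51.
No feasible integer point exceeds 54.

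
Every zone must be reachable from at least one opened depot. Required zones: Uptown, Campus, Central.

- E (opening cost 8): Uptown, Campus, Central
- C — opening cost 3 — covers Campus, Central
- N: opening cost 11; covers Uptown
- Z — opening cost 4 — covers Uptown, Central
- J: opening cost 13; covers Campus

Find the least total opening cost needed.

7

Choose C and Z: together they cover Uptown, Campus, Central — every zone.
Total opening cost: 3 + 4 = 7.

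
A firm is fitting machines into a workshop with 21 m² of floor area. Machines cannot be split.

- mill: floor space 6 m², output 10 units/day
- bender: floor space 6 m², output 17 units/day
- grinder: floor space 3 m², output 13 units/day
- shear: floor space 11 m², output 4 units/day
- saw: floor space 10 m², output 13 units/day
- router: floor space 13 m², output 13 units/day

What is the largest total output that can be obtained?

43

Treat it as a binary knapsack problem.
mill + bender + grinder: floor space 6 + 6 + 3 = 15 ≤ 21, output 10 + 17 + 13 = 40.
bender + grinder + saw: floor space 6 + 3 + 10 = 19 ≤ 21, output 17 + 13 + 13 = 43.
Best is bender, grinder, and saw with total output 43.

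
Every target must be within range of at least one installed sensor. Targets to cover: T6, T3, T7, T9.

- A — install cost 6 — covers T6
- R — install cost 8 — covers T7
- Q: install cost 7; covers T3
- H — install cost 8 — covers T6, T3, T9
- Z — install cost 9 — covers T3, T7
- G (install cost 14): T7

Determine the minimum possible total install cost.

16

Choose R and H: together they cover T6, T3, T7, T9 — every target.
Total install cost: 8 + 8 = 16.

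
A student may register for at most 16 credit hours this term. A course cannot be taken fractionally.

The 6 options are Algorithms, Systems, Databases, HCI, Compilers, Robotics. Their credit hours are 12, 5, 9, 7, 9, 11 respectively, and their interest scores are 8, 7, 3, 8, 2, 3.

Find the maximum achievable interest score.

15

Treat it as a binary knapsack problem.
Allowing fractional choices, the relaxed optimum would be about 17.7, but courses are indivisible.
Systems + HCI: credit hours 5 + 7 = 12 ≤ 16, interest score 7 + 8 = 15.
Systems + Databases: credit hours 5 + 9 = 14 ≤ 16, interest score 7 + 3 = 10.
Databases + HCI: credit hours 9 + 7 = 16 ≤ 16, interest score 3 + 8 = 11.
Best is Systems and HCI with total interest score 15.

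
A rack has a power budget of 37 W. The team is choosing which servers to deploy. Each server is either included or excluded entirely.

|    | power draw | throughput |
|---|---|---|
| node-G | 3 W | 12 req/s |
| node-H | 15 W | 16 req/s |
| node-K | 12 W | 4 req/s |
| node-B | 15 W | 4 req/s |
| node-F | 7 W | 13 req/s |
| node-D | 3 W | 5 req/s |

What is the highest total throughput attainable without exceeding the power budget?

46

Take node-G, node-H, node-F, and node-D: power draw 3 + 15 + 7 + 3 = 28 ≤ 37, throughput 12 + 16 + 13 + 5 = 46.
No other feasible combination does better.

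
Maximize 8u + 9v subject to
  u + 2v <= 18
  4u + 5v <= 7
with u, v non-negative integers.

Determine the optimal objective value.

Relaxing integrality, the LP optimum is 14.00 at (u,v) = (1.75, 0), which is not an integer point.
(u,v)=(0,1) is feasible, giving 9.
(u,v)=(1,0) is feasible, giving 8.
(u,v)=(0,0) is feasible, giving 0.
No feasible integer point exceeds 9.

9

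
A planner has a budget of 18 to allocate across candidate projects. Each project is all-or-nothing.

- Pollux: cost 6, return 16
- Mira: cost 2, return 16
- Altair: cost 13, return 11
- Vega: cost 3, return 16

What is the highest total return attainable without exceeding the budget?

Treat it as a binary knapsack problem.
Pollux + Mira + Vega: cost 6 + 2 + 3 = 11 ≤ 18, return 16 + 16 + 16 = 48.
Mira + Altair + Vega: cost 2 + 13 + 3 = 18 ≤ 18, return 16 + 11 + 16 = 43.
Mira + Vega: cost 2 + 3 = 5 ≤ 18, return 16 + 16 = 32.
Best is Pollux, Mira, and Vega with total return 48.

48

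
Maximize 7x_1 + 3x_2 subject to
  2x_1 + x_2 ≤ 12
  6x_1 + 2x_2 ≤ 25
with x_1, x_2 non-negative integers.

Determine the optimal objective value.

36

Relaxing integrality, the LP optimum is 36.50 at (x_1,x_2) = (0.5, 11), which is not an integer point.
(x_1,x_2)=(0,12): 2·0+1·12=12≤12, 6·0+2·12=24≤25, objective 36.
(x_1,x_2)=(0,11): 2·0+1·11=11≤12, 6·0+2·11=22≤25, objective 33.
(x_1,x_2)=(0,10): 2·0+1·10=10≤12, 6·0+2·10=20≤25, objective 30.
Maximum is 36 at (x_1,x_2)=(0,12).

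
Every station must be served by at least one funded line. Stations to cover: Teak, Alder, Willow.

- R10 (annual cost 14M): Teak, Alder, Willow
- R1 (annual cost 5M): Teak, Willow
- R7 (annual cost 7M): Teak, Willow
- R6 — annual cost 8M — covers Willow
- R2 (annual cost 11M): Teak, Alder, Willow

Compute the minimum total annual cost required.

This is an integer covering problem.
The greedy cost-per-new-station heuristic would pick R1 and R2 for 16, but a cheaper cover exists.
R2 alone covers Teak, Alder, Willow — every station.
Total annual cost: 11.
No cover costs less than 11.

11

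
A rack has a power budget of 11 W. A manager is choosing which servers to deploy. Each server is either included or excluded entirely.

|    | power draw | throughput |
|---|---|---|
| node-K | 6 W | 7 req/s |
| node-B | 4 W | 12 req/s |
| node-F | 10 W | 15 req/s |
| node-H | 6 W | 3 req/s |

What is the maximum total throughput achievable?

Allowing fractional choices, the relaxed optimum would be about 22.5, but servers are indivisible.
node-K + node-B: power draw 6 + 4 = 10 ≤ 11, throughput 7 + 12 = 19.
node-F: power draw 10 ≤ 11, throughput 15.
Best is node-K and node-B with total throughput 19.

19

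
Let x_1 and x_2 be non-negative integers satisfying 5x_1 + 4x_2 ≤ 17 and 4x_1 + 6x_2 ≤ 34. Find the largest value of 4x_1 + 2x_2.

The continuous relaxation peaks at (3.4, 0) with value 13.60; rounding to a feasible lattice point costs some objective.
(x_1,x_2)=(3,0): 5·3+4·0=15≤17, 4·3+6·0=12≤34, objective 12.
(x_1,x_2)=(2,1): 5·2+4·1=14≤17, 4·2+6·1=14≤34, objective 10.
(x_1,x_2)=(2,0): 5·2+4·0=10≤17, 4·2+6·0=8≤34, objective 8.
No feasible integer point exceeds 12.

12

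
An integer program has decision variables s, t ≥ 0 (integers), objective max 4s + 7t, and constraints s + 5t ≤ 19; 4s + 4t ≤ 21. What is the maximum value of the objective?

Relaxing integrality, the LP optimum is 31.31 at (s,t) = (1.81, 3.44), which is not an integer point.
(s,t)=(2,3): 1·2+5·3=17≤19, 4·2+4·3=20≤21, objective 29.
(s,t)=(3,2): 1·3+5·2=13≤19, 4·3+4·2=20≤21, objective 26.
(s,t)=(1,3): 1·1+5·3=16≤19, 4·1+4·3=16≤21, objective 25.
No feasible integer point exceeds 29.

29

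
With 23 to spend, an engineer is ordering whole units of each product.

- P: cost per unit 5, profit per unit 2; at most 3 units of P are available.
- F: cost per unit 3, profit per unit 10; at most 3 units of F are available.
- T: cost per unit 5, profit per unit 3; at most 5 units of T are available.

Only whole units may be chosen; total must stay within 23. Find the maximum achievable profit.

1×P, 3×F, and 1×T: cost 19 ≤ 23, profit 1·2 + 3·10 + 1·3 = 35.
3×F and 2×T: cost 19 ≤ 23, profit 3·10 + 2·3 = 36.
Best is 36.

36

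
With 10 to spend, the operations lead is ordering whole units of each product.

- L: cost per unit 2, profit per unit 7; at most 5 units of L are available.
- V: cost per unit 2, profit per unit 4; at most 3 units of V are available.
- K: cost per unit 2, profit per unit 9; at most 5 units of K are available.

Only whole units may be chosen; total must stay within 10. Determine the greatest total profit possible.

Take 5×K: cost 10 ≤ 10, profit 5·9 = 45.
K has the best ratio (9/2) and is taken to its limit of 5; remaining capacity is filled optimally with the others.

45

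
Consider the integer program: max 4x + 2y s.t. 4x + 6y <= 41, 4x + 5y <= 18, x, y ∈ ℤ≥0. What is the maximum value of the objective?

16

(x,y)=(4,0): 4·4+6·0=16≤41, 4·4+5·0=16≤18, objective 16.
(x,y)=(3,1): 4·3+6·1=18≤41, 4·3+5·1=17≤18, objective 14.
(x,y)=(3,0): 4·3+6·0=12≤41, 4·3+5·0=12≤18, objective 12.
No feasible integer point exceeds 16.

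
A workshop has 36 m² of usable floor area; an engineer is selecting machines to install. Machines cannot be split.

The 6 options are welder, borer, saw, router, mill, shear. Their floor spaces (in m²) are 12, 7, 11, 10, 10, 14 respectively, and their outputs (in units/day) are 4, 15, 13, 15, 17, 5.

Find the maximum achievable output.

This is a 0-1 knapsack instance.
borer + router + mill: floor space 7 + 10 + 10 = 27 ≤ 36, output 15 + 15 + 17 = 47.
borer + saw + mill: floor space 7 + 11 + 10 = 28 ≤ 36, output 15 + 13 + 17 = 45.
saw + router + mill: floor space 11 + 10 + 10 = 31 ≤ 36, output 13 + 15 + 17 = 45.
Best is borer, router, and mill with total output 47.

47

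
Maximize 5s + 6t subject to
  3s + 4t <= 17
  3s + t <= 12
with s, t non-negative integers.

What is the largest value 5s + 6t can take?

27

(s,t)=(3,2): 3·3+4·2=17≤17, 3·3+1·2=11≤12, objective 27.
(s,t)=(2,2): 3·2+4·2=14≤17, 3·2+1·2=8≤12, objective 22.
(s,t)=(3,1): 3·3+4·1=13≤17, 3·3+1·1=10≤12, objective 21.
Maximum is 27 at (s,t)=(3,2).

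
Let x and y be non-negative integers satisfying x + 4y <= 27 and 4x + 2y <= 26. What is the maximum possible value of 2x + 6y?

42

Relaxing integrality, the LP optimum is 42.29 at (x,y) = (3.57, 5.86), which is not an integer point.
(x,y)=(3,6): 1·3+4·6=27≤27, 4·3+2·6=24≤26, objective 42.
(x,y)=(2,6): 1·2+4·6=26≤27, 4·2+2·6=20≤26, objective 40.
(x,y)=(4,5): 1·4+4·5=24≤27, 4·4+2·5=26≤26, objective 38.
(x,y)=(3,5): 1·3+4·5=23≤27, 4·3+2·5=22≤26, objective 36.
No feasible integer point exceeds 42.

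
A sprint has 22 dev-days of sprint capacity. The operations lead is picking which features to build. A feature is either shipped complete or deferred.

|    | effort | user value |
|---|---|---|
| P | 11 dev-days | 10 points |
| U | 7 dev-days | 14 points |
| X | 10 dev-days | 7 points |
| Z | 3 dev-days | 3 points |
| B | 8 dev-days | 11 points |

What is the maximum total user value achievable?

28

Allowing fractional choices, the relaxed optimum would be about 31.6, but features are indivisible.
U + Z + B: effort 7 + 3 + 8 = 18 ≤ 22, user value 14 + 3 + 11 = 28.
P + U + Z: effort 11 + 7 + 3 = 21 ≤ 22, user value 10 + 14 + 3 = 27.
Best is U, Z, and B with total user value 28.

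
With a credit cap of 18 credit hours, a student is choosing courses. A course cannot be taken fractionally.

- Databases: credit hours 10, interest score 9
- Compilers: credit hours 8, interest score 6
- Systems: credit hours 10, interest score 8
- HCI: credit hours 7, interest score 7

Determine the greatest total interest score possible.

Take Databases and HCI: credit hours 10 + 7 = 17 ≤ 18, interest score 9 + 7 = 16.
No other feasible combination does better.

16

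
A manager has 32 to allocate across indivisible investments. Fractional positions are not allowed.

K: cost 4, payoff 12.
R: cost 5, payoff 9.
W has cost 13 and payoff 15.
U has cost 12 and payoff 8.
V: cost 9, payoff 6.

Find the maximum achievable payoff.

42

Allowing fractional choices, the relaxed optimum would be about 42.7, but investments are indivisible.
K + R + W + V: cost 4 + 5 + 13 + 9 = 31 ≤ 32, payoff 12 + 9 + 15 + 6 = 42.
K + R + W: cost 4 + 5 + 13 = 22 ≤ 32, payoff 12 + 9 + 15 = 36.
Best is K, R, W, and V with total payoff 42.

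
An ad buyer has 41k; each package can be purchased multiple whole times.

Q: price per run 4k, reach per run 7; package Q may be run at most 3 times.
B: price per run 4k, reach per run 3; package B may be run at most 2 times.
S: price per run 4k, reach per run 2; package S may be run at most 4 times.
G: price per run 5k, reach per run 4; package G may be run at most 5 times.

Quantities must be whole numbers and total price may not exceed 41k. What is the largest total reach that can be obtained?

Q has the best ratio (7/4); taking only Q gives at most 3×7 = 21 (stopped by the supply cap of 3).
Mixing does better — 3×Q, 1×B, and 5×G: price 41 ≤ 41, reach 3·7 + 1·3 + 5·4 = 44.

44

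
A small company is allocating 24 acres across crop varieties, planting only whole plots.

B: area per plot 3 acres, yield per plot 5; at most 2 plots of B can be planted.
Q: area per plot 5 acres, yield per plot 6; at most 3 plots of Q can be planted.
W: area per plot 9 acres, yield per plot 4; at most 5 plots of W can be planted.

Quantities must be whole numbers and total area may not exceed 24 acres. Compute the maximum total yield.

28

2×B and 3×Q: area 21 ≤ 24, yield 2·5 + 3·6 = 28.
1×B and 3×Q: area 18 ≤ 24, yield 1·5 + 3·6 = 23.
Best is 28.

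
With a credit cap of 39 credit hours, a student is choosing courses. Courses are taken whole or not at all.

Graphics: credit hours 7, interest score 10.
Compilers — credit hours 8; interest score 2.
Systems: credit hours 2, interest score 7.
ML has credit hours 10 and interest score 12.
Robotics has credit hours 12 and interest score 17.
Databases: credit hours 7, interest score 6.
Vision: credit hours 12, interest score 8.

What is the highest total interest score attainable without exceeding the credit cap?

52

Allowing fractional choices, the relaxed optimum would be about 52.7, but courses are indivisible.
Graphics + Compilers + Systems + ML + Robotics: credit hours 7 + 8 + 2 + 10 + 12 = 39 ≤ 39, interest score 10 + 2 + 7 + 12 + 17 = 48.
Graphics + Systems + ML + Robotics + Databases: credit hours 7 + 2 + 10 + 12 + 7 = 38 ≤ 39, interest score 10 + 7 + 12 + 17 + 6 = 52.
Best is Graphics, Systems, ML, Robotics, and Databases with total interest score 52.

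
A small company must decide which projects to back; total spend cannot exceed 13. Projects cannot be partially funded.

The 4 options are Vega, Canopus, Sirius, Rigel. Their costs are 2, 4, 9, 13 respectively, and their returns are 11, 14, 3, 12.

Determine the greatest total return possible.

25

Canopus: cost 4 ≤ 13, return 14.
Vega + Canopus: cost 2 + 4 = 6 ≤ 13, return 11 + 14 = 25.
Canopus + Sirius: cost 4 + 9 = 13 ≤ 13, return 14 + 3 = 17.
Best is Vega and Canopus with total return 25.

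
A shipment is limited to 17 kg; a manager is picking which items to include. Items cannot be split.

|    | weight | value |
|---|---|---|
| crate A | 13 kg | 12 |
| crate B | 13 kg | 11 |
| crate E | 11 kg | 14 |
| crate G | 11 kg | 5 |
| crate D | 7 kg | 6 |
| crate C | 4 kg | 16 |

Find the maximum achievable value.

30

Allowing fractional choices, the relaxed optimum would be about 31.8, but items are indivisible.
crate E + crate C: weight 11 + 4 = 15 ≤ 17, value 14 + 16 = 30.
crate A + crate C: weight 13 + 4 = 17 ≤ 17, value 12 + 16 = 28.
Best is crate E and crate C with total value 30.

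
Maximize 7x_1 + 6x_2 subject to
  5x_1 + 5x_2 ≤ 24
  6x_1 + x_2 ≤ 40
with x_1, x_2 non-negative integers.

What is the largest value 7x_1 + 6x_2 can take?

28

Relaxing integrality, the LP optimum is 33.60 at (x_1,x_2) = (4.8, 0), which is not an integer point.
(x_1,x_2)=(4,0): 5·4+5·0=20≤24, 6·4+1·0=24≤40, objective 28.
(x_1,x_2)=(3,1): 5·3+5·1=20≤24, 6·3+1·1=19≤40, objective 27.
(x_1,x_2)=(3,0): 5·3+5·0=15≤24, 6·3+1·0=18≤40, objective 21.
No feasible integer point exceeds 28.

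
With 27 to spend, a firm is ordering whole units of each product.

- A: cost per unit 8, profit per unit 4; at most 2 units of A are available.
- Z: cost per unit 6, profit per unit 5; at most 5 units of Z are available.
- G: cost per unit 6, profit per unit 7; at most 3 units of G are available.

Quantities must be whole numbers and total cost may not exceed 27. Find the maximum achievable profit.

26

This is a bounded integer knapsack.
Take 1×Z and 3×G: cost 24 ≤ 27, profit 1·5 + 3·7 = 26.
G has the best ratio (7/6) and is taken to its limit of 3; remaining capacity is filled optimally with the others.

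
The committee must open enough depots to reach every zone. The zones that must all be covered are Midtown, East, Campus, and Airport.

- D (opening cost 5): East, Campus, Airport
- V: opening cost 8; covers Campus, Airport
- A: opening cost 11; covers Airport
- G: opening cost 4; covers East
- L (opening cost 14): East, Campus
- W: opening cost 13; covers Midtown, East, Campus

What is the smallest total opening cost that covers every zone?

This is an integer covering problem.
Choose D and W: together they cover Midtown, East, Campus, Airport — every zone.
Total opening cost: 5 + 13 = 18.
No cover costs less than 18.

18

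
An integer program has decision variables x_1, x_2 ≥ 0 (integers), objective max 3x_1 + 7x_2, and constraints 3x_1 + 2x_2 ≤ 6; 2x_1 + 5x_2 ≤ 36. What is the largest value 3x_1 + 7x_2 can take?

(x_1,x_2)=(0,3): 3·0+2·3=6≤6, 2·0+5·3=15≤36, objective 21.
(x_1,x_2)=(0,2): 3·0+2·2=4≤6, 2·0+5·2=10≤36, objective 14.
No feasible integer point exceeds 21.

21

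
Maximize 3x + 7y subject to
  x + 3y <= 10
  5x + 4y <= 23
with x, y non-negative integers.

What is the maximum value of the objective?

(x,y)=(1,3): 1·1+3·3=10≤10, 5·1+4·3=17≤23, objective 24.
(x,y)=(3,2): 1·3+3·2=9≤10, 5·3+4·2=23≤23, objective 23.
(x,y)=(0,3): 1·0+3·3=9≤10, 5·0+4·3=12≤23, objective 21.
(x,y)=(2,2): 1·2+3·2=8≤10, 5·2+4·2=18≤23, objective 20.
Maximum is 24 at (x,y)=(1,3).

24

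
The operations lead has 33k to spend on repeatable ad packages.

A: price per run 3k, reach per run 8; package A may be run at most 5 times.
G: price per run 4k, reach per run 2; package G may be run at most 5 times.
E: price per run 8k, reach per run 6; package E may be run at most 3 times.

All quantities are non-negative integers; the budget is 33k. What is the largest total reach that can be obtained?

5×A, 2×G, and 1×E: price 31 ≤ 33, reach 5·8 + 2·2 + 1·6 = 50.
5×A and 2×E: price 31 ≤ 33, reach 5·8 + 2·6 = 52.
Best is 52.

52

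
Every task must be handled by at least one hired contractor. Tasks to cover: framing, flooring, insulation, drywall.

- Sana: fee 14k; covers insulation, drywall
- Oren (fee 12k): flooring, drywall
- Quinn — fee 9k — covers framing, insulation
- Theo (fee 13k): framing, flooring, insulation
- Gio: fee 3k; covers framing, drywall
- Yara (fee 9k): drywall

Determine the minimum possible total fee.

Choose Theo and Gio: together they cover framing, flooring, insulation, drywall — every task.
Total fee: 13 + 3 = 16.
No cover costs less than 16.

16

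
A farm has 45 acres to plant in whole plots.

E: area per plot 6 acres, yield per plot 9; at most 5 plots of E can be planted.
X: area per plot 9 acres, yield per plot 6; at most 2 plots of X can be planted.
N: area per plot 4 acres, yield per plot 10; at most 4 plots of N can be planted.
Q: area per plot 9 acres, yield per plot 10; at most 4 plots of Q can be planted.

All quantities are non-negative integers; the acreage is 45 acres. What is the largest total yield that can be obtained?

4×E, 3×N, and 1×Q: area 45 ≤ 45, yield 4·9 + 3·10 + 1·10 = 76.
3×E, 4×N, and 1×Q: area 43 ≤ 45, yield 3·9 + 4·10 + 1·10 = 77.
Best is 77.

77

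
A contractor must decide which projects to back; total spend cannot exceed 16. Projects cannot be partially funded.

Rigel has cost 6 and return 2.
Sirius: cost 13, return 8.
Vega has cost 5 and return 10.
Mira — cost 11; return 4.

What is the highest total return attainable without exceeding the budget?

14

Take Vega and Mira: cost 5 + 11 = 16 ≤ 16, return 10 + 4 = 14.
No other feasible combination does better.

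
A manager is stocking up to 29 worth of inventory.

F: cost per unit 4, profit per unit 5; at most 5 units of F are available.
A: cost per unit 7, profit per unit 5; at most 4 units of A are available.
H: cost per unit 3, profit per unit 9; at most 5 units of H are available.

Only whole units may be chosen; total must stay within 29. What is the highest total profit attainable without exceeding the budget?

60

H has the best ratio (9/3); taking only H gives at most 5×9 = 45 (stopped by the supply cap of 5).
Mixing does better — 3×F and 5×H: cost 27 ≤ 29, profit 3·5 + 5·9 = 60.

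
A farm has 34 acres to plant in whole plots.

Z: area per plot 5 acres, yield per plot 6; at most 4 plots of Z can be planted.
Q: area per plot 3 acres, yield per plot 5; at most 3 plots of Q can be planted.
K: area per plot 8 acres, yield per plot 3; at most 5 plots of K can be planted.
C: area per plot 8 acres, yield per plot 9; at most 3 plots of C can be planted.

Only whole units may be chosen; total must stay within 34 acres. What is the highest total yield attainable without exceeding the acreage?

This is a bounded integer knapsack.
3×Q and 3×C: area 33 ≤ 34, yield 3·5 + 3·9 = 42.
4×Z, 2×Q, and 1×C: area 34 ≤ 34, yield 4·6 + 2·5 + 1·9 = 43.
Best is 43.

43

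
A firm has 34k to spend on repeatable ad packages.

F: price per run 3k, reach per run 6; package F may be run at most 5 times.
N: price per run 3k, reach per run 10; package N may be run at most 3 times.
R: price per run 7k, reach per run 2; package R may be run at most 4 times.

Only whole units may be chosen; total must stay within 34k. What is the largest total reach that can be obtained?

Take 5×F, 3×N, and 1×R: price 31 ≤ 34, reach 5·6 + 3·10 + 1·2 = 62.
N has the best ratio (10/3) and is taken to its limit of 3; remaining capacity is filled optimally with the others.

62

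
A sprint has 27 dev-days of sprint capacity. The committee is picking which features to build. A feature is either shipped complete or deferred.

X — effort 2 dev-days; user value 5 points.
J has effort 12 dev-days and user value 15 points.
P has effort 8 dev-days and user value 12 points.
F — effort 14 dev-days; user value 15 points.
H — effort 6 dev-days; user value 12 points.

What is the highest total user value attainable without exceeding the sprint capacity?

Treat it as a binary knapsack problem.
Take J, P, and H: effort 12 + 8 + 6 = 26 ≤ 27, user value 15 + 12 + 12 = 39.
No other feasible combination does better.

39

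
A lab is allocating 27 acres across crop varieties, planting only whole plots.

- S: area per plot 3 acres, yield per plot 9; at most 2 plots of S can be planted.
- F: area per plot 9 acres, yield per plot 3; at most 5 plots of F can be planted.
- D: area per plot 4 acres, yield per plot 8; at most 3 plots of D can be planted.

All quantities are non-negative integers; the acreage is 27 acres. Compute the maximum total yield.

45

This is a bounded integer knapsack.
2×S and 3×D: area 18 ≤ 27, yield 2·9 + 3·8 = 42.
2×S, 1×F, and 3×D: area 27 ≤ 27, yield 2·9 + 1·3 + 3·8 = 45.
Best is 45.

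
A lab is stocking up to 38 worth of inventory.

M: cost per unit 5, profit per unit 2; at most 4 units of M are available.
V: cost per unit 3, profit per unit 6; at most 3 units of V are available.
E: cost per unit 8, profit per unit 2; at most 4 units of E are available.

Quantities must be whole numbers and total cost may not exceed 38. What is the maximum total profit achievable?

This is a bounded integer knapsack.
Take 4×M, 3×V, and 1×E: cost 37 ≤ 38, profit 4·2 + 3·6 + 1·2 = 28.
V has the best ratio (6/3) and is taken to its limit of 3; remaining capacity is filled optimally with the others.

28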